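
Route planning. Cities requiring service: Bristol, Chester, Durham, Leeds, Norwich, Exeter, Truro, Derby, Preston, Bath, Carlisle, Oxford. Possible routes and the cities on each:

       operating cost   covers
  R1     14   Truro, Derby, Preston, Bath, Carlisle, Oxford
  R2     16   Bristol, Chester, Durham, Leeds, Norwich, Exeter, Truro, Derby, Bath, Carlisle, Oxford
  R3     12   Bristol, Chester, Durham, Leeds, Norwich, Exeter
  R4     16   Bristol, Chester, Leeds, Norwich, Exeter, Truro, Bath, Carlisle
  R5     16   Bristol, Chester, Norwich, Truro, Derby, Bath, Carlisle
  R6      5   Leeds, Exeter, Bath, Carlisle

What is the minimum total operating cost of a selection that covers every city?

R1, R3 cover every city at operating cost 14 + 12 = 26.
Any cover uses at least 2 routes; among all covering selections none totals below 26.

26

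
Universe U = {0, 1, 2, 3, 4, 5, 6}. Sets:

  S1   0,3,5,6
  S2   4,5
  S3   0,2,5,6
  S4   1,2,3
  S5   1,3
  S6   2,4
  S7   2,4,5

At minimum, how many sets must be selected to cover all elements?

S1, S2, S4 together cover {0, 1, 2, 3, 4, 5, 6} — every element.
No 2 of the 7 sets cover everything (all 21 pairs fall short), so 3 is minimum.

3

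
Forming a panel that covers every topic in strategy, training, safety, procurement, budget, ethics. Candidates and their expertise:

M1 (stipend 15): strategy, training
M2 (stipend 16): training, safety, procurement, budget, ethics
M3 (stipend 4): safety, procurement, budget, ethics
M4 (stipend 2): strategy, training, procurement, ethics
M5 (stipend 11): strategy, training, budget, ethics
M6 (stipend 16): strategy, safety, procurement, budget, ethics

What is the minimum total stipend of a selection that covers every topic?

6

M3, M4 cover every topic at stipend 4 + 2 = 6.
Any cover uses at least 2 members; among all covering selections none totals below 6.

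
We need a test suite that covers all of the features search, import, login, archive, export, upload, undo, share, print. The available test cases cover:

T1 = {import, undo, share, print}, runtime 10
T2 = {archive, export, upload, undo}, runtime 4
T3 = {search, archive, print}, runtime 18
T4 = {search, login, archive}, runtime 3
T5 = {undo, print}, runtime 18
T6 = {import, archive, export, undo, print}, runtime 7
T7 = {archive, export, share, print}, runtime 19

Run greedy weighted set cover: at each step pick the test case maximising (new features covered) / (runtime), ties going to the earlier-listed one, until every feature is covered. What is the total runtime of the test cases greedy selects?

Pick 1: T2 adds 4 new (archive, export, upload, undo) at runtime 4 (ratio 4/4).
Pick 2: T4 adds 2 new (search, login) at runtime 3 (ratio 2/3).
Pick 3: T1 adds 3 new (import, share, print) at runtime 10 (ratio 3/10).
Greedy total runtime: 4 + 3 + 10 = 17.

17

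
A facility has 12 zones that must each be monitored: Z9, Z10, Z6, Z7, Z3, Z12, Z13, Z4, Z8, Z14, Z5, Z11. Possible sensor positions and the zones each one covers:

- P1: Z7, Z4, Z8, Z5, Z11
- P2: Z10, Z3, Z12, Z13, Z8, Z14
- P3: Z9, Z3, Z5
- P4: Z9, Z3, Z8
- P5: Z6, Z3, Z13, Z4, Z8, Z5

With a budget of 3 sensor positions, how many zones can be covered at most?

Choosing P1, P2, P3 covers {Z9, Z10, Z7, Z3, Z12, Z13, Z4, Z8, Z14, Z5, Z11} — 11 zones.
No choice of 3 sensor positions does better; here Z6 is left uncovered.

11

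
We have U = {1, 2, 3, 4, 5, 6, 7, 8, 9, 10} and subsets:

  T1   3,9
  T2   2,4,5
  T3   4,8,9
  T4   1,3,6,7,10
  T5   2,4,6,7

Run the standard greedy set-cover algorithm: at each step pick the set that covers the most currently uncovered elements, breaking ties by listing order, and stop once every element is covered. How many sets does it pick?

Pick 1: T4 covers 5 new elements (1, 3, 6, 7, 10).
Pick 2: T2 covers 3 new elements (2, 4, 5).
Pick 3: T3 covers 2 new elements (8, 9).
Greedy uses 3 sets.

3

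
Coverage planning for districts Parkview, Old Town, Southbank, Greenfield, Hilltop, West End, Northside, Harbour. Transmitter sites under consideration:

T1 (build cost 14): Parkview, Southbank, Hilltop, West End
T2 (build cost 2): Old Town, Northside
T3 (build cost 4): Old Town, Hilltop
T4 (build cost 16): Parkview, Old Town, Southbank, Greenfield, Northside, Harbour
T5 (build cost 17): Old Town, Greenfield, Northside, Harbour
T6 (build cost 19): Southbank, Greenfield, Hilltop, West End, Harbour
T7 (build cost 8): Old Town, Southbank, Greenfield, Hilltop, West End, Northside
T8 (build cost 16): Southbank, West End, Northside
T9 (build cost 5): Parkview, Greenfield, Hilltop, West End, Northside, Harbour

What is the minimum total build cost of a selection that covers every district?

T7, T9 cover every district at build cost 8 + 5 = 13.
Any cover uses at least 2 transmitter sites; among all covering selections none totals below 13.
Greedy by coverage-per-build cost would pick T9, T2, T7 for 15 — worse than the optimum 13.

13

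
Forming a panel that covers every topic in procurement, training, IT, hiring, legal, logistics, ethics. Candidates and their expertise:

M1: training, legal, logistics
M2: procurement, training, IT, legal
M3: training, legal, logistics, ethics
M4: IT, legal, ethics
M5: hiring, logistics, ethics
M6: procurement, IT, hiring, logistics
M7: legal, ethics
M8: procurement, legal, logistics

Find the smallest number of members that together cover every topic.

2

M2, M5 together cover {procurement, training, IT, hiring, legal, logistics, ethics} — every topic.
No single member contains all 7 topics, so 2 is optimal.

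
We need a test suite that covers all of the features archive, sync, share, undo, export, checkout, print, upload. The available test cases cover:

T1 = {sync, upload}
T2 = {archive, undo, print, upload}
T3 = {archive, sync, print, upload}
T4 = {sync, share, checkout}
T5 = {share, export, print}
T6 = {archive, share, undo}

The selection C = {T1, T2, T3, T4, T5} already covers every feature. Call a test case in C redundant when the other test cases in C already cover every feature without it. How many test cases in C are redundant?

Drop T1: the rest still cover every feature — redundant.
Drop T2: undo uncovered — not redundant.
Drop T3: the rest still cover every feature — redundant.
Drop T4: checkout uncovered — not redundant.
Drop T5: export uncovered — not redundant.
2 redundant: T1, T3.

2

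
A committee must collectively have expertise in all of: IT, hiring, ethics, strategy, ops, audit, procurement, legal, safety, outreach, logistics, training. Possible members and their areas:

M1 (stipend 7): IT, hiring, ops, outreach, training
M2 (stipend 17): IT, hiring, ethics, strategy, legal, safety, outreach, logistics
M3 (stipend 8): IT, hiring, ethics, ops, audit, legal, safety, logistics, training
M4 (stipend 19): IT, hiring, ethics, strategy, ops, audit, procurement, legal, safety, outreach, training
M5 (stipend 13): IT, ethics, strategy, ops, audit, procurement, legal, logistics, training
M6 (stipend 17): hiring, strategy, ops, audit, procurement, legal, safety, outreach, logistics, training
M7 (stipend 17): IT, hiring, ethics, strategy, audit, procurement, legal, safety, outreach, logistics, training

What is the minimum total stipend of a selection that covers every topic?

M1, M7 cover every topic at stipend 7 + 17 = 24.
Any cover uses at least 2 members; among all covering selections none totals below 24.

24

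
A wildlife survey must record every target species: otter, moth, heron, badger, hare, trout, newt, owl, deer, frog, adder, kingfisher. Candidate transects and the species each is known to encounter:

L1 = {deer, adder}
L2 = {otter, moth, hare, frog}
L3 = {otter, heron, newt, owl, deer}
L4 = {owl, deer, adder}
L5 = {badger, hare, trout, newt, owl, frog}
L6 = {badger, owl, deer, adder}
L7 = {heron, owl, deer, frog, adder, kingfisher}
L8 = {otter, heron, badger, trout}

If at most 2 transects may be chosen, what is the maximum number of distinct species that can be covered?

10

Choosing L5, L7 covers {heron, badger, hare, trout, newt, owl, deer, frog, adder, kingfisher} — 10 species.
No choice of 2 transects does better; here otter, moth are left uncovered.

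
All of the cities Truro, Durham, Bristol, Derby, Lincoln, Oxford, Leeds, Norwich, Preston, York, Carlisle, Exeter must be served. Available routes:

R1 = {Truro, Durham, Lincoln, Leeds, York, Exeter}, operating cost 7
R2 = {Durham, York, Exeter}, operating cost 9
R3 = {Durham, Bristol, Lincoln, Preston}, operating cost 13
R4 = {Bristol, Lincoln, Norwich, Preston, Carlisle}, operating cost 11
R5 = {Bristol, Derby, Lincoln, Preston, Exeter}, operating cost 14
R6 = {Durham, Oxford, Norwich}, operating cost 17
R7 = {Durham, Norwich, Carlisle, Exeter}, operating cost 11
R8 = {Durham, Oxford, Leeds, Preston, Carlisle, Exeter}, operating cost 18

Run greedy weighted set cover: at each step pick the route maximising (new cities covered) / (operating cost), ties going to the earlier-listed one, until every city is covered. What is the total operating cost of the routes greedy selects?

49

Pick 1: R1 adds 6 new (Truro, Durham, Lincoln, Leeds, York, Exeter) at operating cost 7 (ratio 6/7).
Pick 2: R4 adds 4 new (Bristol, Norwich, Preston, Carlisle) at operating cost 11 (ratio 4/11).
Pick 3: R5 adds 1 new (Derby) at operating cost 14 (ratio 1/14).
Pick 4: R6 adds 1 new (Oxford) at operating cost 17 (ratio 1/17).
Greedy total operating cost: 7 + 11 + 14 + 17 = 49.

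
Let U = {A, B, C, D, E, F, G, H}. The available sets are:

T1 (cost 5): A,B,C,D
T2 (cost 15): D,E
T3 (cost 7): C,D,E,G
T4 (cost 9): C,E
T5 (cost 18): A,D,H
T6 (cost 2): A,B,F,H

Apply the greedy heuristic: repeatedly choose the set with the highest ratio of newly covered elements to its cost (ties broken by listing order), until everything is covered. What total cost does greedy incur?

Pick 1: T6 adds 4 new (A, B, F, H) at cost 2 (ratio 4/2).
Pick 2: T3 adds 4 new (C, D, E, G) at cost 7 (ratio 4/7).
Greedy total cost: 2 + 7 = 9.

9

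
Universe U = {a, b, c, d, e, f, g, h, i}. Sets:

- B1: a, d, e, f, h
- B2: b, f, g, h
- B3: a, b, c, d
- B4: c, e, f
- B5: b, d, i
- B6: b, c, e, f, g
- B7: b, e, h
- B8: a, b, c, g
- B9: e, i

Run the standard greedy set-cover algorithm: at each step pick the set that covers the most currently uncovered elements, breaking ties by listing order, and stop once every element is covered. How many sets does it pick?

3

Pick 1: B1 covers 5 new elements (a, d, e, f, h).
Pick 2: B6 covers 3 new elements (b, c, g).
Pick 3: B5 covers 1 new elements (i).
Greedy uses 3 sets.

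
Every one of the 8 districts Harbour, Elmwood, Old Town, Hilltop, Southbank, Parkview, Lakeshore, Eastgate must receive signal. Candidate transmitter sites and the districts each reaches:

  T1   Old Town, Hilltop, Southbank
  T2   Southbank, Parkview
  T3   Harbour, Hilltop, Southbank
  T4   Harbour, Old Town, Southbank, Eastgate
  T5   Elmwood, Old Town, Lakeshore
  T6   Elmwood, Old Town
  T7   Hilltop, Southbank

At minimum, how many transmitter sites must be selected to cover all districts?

T1, T2, T4, T5 together cover {Harbour, Elmwood, Old Town, Hilltop, Southbank, Parkview, Lakeshore, Eastgate} — every district.
No 3 of the 7 transmitter sites cover everything (all 35 triples fall short), so 4 is minimum.

4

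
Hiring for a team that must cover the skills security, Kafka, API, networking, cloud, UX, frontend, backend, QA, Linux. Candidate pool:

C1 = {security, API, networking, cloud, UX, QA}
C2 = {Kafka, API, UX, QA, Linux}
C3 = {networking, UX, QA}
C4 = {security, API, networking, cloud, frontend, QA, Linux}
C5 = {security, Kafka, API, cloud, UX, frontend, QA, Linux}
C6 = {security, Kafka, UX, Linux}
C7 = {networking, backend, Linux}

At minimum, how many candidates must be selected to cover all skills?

C5, C7 together cover {security, Kafka, API, networking, cloud, UX, frontend, backend, QA, Linux} — every skill.
No single candidate contains all 10 skills, so 2 is optimal.

2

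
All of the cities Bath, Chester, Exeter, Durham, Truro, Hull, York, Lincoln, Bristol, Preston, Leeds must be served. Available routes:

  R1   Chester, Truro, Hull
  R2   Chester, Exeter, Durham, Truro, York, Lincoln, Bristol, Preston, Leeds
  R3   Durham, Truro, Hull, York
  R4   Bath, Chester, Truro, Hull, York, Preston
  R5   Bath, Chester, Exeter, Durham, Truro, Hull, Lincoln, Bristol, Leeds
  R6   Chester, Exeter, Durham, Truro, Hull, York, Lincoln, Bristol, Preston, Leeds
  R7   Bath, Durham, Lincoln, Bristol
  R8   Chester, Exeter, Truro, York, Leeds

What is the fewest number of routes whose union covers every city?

R2, R4 together cover {Bath, Chester, Exeter, Durham, Truro, Hull, York, Lincoln, Bristol, Preston, Leeds} — every city.
No single route contains all 11 cities, so 2 is optimal.

2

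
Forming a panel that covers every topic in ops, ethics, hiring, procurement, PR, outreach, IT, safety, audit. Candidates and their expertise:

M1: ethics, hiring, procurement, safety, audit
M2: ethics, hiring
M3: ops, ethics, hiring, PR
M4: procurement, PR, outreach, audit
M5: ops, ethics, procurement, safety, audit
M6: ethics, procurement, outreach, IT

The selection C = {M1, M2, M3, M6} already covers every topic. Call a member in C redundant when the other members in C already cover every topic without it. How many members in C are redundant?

Drop M1: safety, audit uncovered — not redundant.
Drop M2: the rest still cover every topic — redundant.
Drop M3: ops, PR uncovered — not redundant.
Drop M6: outreach, IT uncovered — not redundant.
1 redundant: M2.

1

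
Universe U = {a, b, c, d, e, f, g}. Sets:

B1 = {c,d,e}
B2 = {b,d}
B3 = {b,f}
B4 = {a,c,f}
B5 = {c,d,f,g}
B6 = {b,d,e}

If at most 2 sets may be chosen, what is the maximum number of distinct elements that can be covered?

6

Choosing B4, B6 covers {a, b, c, d, e, f} — 6 elements.
No choice of 2 sets does better; here g is left uncovered.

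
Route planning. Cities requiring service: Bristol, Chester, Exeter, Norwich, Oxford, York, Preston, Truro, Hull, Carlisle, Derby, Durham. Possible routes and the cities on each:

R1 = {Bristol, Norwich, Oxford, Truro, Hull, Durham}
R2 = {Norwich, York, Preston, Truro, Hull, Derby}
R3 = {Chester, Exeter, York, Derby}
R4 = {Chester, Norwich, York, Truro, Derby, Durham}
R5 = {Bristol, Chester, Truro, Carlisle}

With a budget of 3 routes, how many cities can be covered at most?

Choosing R1, R2, R3 covers {Bristol, Chester, Exeter, Norwich, Oxford, York, Preston, Truro, Hull, Derby, Durham} — 11 cities.
No choice of 3 routes does better; here Carlisle is left uncovered.

11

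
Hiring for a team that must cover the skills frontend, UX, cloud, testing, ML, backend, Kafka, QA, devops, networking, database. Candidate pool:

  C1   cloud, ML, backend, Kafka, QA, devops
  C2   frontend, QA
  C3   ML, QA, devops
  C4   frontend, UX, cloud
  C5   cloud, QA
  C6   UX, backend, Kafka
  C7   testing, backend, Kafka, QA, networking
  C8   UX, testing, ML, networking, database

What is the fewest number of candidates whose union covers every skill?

3

C1, C2, C8 together cover {frontend, UX, cloud, testing, ML, backend, Kafka, QA, devops, networking, database} — every skill.
No 2 of the 8 candidates cover everything (all 28 pairs fall short), so 3 is minimum.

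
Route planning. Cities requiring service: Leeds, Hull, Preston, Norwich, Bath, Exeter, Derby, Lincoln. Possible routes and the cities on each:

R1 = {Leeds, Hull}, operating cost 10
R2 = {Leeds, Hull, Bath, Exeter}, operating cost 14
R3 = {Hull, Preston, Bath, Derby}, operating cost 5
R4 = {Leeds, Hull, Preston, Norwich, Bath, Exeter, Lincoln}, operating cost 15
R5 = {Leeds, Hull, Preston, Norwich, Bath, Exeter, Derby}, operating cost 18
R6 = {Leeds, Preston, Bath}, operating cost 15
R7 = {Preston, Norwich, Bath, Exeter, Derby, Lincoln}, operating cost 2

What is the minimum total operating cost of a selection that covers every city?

R1, R7 cover every city at operating cost 10 + 2 = 12.
Any cover uses at least 2 routes; among all covering selections none totals below 12.

12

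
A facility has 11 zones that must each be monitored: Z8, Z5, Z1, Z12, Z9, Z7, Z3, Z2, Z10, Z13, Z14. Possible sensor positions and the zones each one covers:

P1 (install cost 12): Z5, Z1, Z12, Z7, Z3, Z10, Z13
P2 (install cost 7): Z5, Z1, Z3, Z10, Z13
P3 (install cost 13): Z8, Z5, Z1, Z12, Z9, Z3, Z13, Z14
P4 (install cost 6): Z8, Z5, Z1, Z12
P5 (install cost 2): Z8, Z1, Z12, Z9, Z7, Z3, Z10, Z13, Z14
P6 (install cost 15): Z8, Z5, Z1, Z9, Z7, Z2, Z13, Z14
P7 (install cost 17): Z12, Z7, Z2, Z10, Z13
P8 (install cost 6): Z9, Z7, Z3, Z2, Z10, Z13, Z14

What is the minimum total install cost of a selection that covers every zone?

12

P4, P8 cover every zone at install cost 6 + 6 = 12.
Any cover uses at least 2 sensor positions; among all covering selections none totals below 12.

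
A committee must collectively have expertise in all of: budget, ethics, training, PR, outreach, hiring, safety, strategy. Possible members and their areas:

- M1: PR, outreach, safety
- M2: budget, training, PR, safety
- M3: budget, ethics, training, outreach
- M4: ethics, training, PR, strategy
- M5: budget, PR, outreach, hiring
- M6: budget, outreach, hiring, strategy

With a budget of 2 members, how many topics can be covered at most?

7

Choosing M2, M6 covers {budget, training, PR, outreach, hiring, safety, strategy} — 7 topics.
No choice of 2 members does better; here ethics is left uncovered.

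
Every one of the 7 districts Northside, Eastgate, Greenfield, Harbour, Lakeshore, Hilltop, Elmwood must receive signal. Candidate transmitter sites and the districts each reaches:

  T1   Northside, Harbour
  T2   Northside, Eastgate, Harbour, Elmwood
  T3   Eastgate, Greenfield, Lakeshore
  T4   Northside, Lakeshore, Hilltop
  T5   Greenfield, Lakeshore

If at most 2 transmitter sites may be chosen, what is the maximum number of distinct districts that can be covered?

6

Choosing T2, T3 covers {Northside, Eastgate, Greenfield, Harbour, Lakeshore, Elmwood} — 6 districts.
No choice of 2 transmitter sites does better; here Hilltop is left uncovered.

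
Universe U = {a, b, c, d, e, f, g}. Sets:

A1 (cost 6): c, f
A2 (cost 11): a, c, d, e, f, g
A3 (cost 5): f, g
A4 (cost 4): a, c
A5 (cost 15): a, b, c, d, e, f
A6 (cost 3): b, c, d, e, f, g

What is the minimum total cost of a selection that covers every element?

A4, A6 cover every element at cost 4 + 3 = 7.
Any cover uses at least 2 sets; among all covering selections none totals below 7.

7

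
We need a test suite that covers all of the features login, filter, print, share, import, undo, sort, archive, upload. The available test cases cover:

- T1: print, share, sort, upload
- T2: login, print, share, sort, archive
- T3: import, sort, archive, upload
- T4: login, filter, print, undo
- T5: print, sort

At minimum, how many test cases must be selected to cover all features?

3

T1, T3, T4 together cover {login, filter, print, share, import, undo, sort, archive, upload} — every feature.
No 2 of the 5 test cases cover everything (all 10 pairs fall short), so 3 is minimum.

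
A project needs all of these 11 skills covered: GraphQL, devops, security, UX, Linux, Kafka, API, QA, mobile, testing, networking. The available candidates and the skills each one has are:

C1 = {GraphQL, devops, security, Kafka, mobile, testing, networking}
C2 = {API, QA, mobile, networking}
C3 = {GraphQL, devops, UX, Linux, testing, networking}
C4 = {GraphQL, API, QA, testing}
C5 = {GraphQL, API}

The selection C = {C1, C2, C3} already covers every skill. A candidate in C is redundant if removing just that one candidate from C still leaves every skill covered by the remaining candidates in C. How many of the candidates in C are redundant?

Drop C1: security, Kafka uncovered — not redundant.
Drop C2: API, QA uncovered — not redundant.
Drop C3: UX, Linux uncovered — not redundant.
None of the candidates in C is redundant.

0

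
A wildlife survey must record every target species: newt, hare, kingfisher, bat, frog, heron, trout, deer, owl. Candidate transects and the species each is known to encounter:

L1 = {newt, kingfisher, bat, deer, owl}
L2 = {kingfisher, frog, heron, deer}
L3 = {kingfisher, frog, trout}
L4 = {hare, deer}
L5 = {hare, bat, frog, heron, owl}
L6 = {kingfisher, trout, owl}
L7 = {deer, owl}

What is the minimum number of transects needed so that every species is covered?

3

L1, L3, L5 together cover {newt, hare, kingfisher, bat, frog, heron, trout, deer, owl} — every species.
No 2 of the 7 transects cover everything (all 21 pairs fall short), so 3 is minimum.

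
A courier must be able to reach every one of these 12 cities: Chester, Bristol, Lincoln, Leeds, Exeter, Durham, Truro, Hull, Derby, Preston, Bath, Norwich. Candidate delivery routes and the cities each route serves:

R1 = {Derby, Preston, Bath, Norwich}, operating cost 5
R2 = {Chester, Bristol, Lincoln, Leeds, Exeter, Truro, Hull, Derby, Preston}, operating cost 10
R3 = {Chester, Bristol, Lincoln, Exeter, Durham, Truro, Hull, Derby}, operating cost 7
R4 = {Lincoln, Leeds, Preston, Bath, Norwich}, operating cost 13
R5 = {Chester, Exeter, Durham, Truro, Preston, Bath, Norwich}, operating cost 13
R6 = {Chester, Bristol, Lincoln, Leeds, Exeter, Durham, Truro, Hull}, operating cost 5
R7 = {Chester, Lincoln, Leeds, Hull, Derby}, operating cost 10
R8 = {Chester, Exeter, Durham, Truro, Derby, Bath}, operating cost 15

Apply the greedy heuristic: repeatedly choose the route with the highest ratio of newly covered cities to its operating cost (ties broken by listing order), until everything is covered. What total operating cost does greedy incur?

10

Pick 1: R6 adds 8 new (Chester, Bristol, Lincoln, Leeds, Exeter, Durham, Truro, Hull) at operating cost 5 (ratio 8/5).
Pick 2: R1 adds 4 new (Derby, Preston, Bath, Norwich) at operating cost 5 (ratio 4/5).
Greedy total operating cost: 5 + 5 = 10.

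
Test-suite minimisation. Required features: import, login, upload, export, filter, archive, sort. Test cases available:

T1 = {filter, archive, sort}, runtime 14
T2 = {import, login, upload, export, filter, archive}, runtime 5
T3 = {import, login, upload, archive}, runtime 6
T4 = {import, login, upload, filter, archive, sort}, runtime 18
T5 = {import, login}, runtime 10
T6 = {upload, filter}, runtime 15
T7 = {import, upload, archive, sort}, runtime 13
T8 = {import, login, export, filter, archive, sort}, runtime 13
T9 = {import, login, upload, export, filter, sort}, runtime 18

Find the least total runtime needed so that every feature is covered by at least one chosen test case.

T2, T7 cover every feature at runtime 5 + 13 = 18.
Any cover uses at least 2 test cases; among all covering selections none totals below 18.

18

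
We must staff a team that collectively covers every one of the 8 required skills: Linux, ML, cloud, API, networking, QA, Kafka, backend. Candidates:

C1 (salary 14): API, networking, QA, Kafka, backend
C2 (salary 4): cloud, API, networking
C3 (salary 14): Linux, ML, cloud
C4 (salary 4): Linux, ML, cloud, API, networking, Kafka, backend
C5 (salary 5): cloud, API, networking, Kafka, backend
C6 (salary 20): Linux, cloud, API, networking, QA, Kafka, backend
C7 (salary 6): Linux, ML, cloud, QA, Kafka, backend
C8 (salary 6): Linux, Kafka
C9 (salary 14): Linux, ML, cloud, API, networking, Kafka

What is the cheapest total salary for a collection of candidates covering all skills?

C2, C7 cover every skill at salary 4 + 6 = 10.
Any cover uses at least 2 candidates; among all covering selections none totals below 10.

10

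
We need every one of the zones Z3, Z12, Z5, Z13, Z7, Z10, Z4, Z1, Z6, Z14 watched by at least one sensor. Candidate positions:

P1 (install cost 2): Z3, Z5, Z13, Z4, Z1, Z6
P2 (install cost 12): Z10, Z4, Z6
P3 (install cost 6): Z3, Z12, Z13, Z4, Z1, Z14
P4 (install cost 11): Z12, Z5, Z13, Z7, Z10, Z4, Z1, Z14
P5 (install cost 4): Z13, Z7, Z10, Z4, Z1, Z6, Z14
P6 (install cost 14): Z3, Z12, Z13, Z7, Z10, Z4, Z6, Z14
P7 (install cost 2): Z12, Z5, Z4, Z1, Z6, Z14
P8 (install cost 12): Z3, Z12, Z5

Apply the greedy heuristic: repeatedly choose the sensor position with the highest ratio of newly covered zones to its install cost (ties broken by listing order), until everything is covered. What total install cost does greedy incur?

Pick 1: P1 adds 6 new (Z3, Z5, Z13, Z4, Z1, Z6) at install cost 2 (ratio 6/2).
Pick 2: P7 adds 2 new (Z12, Z14) at install cost 2 (ratio 2/2).
Pick 3: P5 adds 2 new (Z7, Z10) at install cost 4 (ratio 2/4).
Greedy total install cost: 2 + 2 + 4 = 8.

8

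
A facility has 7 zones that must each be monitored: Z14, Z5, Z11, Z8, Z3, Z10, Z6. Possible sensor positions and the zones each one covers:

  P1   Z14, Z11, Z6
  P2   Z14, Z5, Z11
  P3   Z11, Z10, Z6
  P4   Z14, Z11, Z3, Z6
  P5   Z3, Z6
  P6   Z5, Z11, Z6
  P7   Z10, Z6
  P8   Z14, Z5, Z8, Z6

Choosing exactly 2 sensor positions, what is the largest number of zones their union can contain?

6

Choosing P3, P8 covers {Z14, Z5, Z11, Z8, Z10, Z6} — 6 zones.
No choice of 2 sensor positions does better; here Z3 is left uncovered.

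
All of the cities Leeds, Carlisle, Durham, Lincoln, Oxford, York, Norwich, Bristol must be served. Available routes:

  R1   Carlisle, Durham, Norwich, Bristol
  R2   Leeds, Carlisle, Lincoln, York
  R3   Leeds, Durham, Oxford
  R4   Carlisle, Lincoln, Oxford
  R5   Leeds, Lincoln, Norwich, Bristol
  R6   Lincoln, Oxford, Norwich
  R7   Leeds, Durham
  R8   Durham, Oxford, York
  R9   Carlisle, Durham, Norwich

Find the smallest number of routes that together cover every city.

3

R1, R2, R3 together cover {Leeds, Carlisle, Durham, Lincoln, Oxford, York, Norwich, Bristol} — every city.
No 2 of the 9 routes cover everything (all 36 pairs fall short), so 3 is minimum.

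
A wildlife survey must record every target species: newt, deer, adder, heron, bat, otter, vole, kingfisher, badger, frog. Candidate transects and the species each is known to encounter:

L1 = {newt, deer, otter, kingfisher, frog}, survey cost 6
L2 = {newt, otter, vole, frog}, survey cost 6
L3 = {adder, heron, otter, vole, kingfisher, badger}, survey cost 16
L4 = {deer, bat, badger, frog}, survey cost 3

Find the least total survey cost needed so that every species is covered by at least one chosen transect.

25

L1, L3, L4 cover every species at survey cost 6 + 16 + 3 = 25.
Any cover uses at least 3 transects; among all covering selections none totals below 25.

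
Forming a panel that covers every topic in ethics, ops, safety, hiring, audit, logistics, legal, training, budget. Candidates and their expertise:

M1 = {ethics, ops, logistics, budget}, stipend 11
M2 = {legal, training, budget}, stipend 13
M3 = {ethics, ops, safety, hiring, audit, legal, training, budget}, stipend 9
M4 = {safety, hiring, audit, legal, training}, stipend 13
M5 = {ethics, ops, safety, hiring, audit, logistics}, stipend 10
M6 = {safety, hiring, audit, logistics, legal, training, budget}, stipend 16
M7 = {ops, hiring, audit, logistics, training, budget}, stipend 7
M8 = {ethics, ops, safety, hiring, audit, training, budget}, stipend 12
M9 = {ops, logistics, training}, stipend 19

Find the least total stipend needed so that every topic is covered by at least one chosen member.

16

M3, M7 cover every topic at stipend 9 + 7 = 16.
Any cover uses at least 2 members; among all covering selections none totals below 16.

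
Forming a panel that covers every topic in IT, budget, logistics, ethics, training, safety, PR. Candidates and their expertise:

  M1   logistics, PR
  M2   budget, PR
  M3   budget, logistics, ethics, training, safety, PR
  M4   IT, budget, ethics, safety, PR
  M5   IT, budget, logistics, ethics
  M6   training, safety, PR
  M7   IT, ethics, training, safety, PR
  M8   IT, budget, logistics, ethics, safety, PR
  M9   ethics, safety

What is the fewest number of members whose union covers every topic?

2

M3, M4 together cover {IT, budget, logistics, ethics, training, safety, PR} — every topic.
No single member contains all 7 topics, so 2 is optimal.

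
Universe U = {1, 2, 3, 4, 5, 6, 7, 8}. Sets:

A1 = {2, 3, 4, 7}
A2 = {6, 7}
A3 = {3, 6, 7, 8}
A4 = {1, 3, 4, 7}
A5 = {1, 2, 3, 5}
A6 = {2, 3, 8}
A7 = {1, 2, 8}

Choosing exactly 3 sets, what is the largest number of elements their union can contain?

8

Choosing A1, A3, A5 covers {1, 2, 3, 4, 5, 6, 7, 8} — 8 elements.
That is all 8 elements.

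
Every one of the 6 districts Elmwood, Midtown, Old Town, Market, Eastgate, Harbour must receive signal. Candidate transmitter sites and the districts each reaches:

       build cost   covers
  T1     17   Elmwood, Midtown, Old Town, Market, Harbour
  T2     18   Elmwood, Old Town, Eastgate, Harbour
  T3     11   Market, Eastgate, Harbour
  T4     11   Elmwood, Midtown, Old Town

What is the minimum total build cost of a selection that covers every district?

22

T3, T4 cover every district at build cost 11 + 11 = 22.
Any cover uses at least 2 transmitter sites; among all covering selections none totals below 22.
Greedy by coverage-per-build cost would pick T1, T3 for 28 — worse than the optimum 22.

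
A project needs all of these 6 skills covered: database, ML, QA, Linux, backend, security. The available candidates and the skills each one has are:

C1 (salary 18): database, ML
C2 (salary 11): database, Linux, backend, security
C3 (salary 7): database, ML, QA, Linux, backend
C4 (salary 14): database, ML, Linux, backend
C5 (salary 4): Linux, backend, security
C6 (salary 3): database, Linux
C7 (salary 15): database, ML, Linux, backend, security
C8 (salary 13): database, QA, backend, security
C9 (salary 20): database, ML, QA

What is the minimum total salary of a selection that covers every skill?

11

C3, C5 cover every skill at salary 7 + 4 = 11.
Any cover uses at least 2 candidates; among all covering selections none totals below 11.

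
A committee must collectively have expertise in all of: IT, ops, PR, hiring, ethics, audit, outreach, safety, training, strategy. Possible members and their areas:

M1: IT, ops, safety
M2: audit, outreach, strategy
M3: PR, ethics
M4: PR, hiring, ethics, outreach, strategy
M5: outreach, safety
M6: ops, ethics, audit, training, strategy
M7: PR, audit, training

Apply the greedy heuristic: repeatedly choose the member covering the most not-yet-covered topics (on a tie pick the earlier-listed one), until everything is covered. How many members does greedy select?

3

Pick 1: M4 covers 5 new topics (PR, hiring, ethics, outreach, strategy).
Pick 2: M1 covers 3 new topics (IT, ops, safety).
Pick 3: M6 covers 2 new topics (audit, training).
Greedy uses 3 members.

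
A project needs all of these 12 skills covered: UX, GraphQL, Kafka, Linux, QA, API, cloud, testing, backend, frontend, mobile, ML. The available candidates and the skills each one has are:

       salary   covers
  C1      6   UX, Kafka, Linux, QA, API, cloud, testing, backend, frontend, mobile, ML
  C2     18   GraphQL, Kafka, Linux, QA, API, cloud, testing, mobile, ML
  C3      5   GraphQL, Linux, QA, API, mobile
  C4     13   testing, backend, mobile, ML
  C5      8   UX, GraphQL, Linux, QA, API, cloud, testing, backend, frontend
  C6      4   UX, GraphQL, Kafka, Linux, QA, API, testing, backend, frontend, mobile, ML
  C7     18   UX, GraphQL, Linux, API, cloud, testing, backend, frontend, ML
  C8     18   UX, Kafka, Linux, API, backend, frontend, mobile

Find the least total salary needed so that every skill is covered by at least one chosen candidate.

10

C1, C6 cover every skill at salary 6 + 4 = 10.
Any cover uses at least 2 candidates; among all covering selections none totals below 10.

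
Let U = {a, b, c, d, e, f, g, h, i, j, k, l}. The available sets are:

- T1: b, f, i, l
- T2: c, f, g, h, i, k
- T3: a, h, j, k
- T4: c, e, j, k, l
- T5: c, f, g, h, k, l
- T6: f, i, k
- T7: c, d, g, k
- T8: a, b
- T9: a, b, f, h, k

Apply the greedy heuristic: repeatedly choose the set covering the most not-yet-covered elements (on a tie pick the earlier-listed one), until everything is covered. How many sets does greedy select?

4

Pick 1: T2 covers 6 new elements (c, f, g, h, i, k).
Pick 2: T4 covers 3 new elements (e, j, l).
Pick 3: T8 covers 2 new elements (a, b).
Pick 4: T7 covers 1 new elements (d).
Greedy uses 4 sets.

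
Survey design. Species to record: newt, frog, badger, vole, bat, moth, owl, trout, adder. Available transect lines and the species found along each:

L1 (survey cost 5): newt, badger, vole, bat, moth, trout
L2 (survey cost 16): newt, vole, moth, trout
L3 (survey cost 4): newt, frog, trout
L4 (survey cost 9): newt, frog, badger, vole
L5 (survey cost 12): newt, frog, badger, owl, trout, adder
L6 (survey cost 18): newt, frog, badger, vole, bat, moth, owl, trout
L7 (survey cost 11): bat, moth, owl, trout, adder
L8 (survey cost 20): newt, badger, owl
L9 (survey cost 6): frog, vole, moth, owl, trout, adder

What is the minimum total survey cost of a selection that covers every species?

11

L1, L9 cover every species at survey cost 5 + 6 = 11.
Any cover uses at least 2 transects; among all covering selections none totals below 11.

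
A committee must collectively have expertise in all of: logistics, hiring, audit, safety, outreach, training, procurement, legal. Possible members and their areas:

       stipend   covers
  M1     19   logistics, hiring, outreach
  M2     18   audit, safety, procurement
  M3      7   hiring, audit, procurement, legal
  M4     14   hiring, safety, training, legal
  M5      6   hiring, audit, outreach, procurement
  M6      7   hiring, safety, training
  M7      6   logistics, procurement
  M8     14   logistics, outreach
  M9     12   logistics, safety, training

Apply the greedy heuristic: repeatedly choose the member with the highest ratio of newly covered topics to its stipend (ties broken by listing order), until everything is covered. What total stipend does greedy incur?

26

Pick 1: M5 adds 4 new (hiring, audit, outreach, procurement) at stipend 6 (ratio 4/6).
Pick 2: M6 adds 2 new (safety, training) at stipend 7 (ratio 2/7).
Pick 3: M7 adds 1 new (logistics) at stipend 6 (ratio 1/6).
Pick 4: M3 adds 1 new (legal) at stipend 7 (ratio 1/7).
Greedy total stipend: 6 + 7 + 6 + 7 = 26. (The true optimum is 25, so greedy overshoots here.)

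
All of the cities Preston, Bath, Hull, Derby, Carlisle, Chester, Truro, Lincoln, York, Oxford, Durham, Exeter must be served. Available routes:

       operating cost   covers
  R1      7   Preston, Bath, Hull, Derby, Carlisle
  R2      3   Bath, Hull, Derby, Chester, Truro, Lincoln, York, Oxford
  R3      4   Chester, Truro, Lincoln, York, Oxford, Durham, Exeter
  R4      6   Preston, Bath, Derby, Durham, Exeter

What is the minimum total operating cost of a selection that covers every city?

R1, R3 cover every city at operating cost 7 + 4 = 11.
Any cover uses at least 2 routes; among all covering selections none totals below 11.
Greedy by coverage-per-operating cost would pick R2, R3, R1 for 14 — worse than the optimum 11.

11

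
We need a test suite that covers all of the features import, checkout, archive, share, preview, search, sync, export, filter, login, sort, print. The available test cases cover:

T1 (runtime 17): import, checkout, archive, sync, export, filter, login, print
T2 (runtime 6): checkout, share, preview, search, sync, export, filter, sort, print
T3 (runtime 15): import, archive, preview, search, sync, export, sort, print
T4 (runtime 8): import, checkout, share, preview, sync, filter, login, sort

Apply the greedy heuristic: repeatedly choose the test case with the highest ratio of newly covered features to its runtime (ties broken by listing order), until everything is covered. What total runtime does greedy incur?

29

Pick 1: T2 adds 9 new (checkout, share, preview, search, sync, export, filter, sort, print) at runtime 6 (ratio 9/6).
Pick 2: T4 adds 2 new (import, login) at runtime 8 (ratio 2/8).
Pick 3: T3 adds 1 new (archive) at runtime 15 (ratio 1/15).
Greedy total runtime: 6 + 8 + 15 = 29. (The true optimum is 23, so greedy overshoots here.)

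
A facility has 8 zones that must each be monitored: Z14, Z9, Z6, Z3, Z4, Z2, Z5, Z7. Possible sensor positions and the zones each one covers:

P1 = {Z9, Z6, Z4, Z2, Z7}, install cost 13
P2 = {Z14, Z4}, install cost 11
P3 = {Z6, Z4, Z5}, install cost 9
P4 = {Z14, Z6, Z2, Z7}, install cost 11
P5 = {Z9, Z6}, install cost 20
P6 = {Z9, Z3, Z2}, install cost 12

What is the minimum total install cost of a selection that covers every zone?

P3, P4, P6 cover every zone at install cost 9 + 11 + 12 = 32.
Any cover uses at least 3 sensor positions; among all covering selections none totals below 32.

32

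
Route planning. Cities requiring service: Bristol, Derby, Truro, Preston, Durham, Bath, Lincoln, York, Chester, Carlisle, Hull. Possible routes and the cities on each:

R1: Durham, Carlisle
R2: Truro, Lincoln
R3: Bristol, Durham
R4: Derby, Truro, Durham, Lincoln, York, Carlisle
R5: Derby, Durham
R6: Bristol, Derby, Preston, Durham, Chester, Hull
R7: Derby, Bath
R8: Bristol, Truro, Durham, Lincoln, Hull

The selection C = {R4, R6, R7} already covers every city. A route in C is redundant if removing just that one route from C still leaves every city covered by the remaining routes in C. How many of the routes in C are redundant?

0

Drop R4: Truro, Lincoln, York, Carlisle uncovered — not redundant.
Drop R6: Bristol, Preston, Chester, Hull uncovered — not redundant.
Drop R7: Bath uncovered — not redundant.
None of the routes in C is redundant.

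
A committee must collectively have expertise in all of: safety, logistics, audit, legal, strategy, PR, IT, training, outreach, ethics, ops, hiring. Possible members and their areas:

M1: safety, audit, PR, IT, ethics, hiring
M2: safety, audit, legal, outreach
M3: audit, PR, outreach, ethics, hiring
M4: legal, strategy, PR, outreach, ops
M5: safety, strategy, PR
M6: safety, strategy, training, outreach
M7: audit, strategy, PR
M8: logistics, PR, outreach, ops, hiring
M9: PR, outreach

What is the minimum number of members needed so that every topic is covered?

M1, M2, M6, M8 together cover {safety, logistics, audit, legal, strategy, PR, IT, training, outreach, ethics, ops, hiring} — every topic.
No 3 of the 9 members cover everything (all 84 triples fall short), so 4 is minimum.

4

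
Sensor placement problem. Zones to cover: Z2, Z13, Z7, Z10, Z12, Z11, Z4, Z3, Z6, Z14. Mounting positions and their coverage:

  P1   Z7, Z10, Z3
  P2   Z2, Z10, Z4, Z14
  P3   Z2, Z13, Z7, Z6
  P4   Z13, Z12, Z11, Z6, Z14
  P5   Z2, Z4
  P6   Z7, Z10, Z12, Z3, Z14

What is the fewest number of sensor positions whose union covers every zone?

P1, P2, P4 together cover {Z2, Z13, Z7, Z10, Z12, Z11, Z4, Z3, Z6, Z14} — every zone.
No 2 of the 6 sensor positions cover everything (all 15 pairs fall short), so 3 is minimum.

3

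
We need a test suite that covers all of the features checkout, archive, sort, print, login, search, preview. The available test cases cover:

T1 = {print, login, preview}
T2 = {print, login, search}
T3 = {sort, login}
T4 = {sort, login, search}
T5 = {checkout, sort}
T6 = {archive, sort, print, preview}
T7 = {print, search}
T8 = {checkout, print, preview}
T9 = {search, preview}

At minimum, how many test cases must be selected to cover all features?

T2, T5, T6 together cover {checkout, archive, sort, print, login, search, preview} — every feature.
No 2 of the 9 test cases cover everything (all 36 pairs fall short), so 3 is minimum.

3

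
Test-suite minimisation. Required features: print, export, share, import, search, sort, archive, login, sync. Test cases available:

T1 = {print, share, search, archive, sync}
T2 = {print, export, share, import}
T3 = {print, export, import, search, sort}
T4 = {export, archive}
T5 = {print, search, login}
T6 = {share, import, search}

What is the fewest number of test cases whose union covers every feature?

3

T1, T3, T5 together cover {print, export, share, import, search, sort, archive, login, sync} — every feature.
No 2 of the 6 test cases cover everything (all 15 pairs fall short), so 3 is minimum.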